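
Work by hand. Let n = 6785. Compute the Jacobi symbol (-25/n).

First reduce: -25 ≡ 6760 (mod 6785).
Pull out 2^3: since 6785 ≡ 1 (mod 8), (2/6785) = +1, so (2/6785)^3 = +1.
Reciprocity: 845 ≡ 1 and 6785 ≡ 1 (mod 4), so (845/6785) = +(6785/845).
Reduce top mod 845: now compute (25/845).
Reciprocity: 25 ≡ 1 and 845 ≡ 1 (mod 4), so (25/845) = +(845/25).
Reduce top mod 25: now compute (20/25).
Pull out 2^2: since 25 ≡ 1 (mod 8), (2/25) = +1, so (2/25)^2 = +1.
Reciprocity: 5 ≡ 1 and 25 ≡ 1 (mod 4), so (5/25) = +(25/5).
Reduce top mod 5: now compute (0/5).
Top reduces to 0: gcd > 1, so the symbol is 0.

0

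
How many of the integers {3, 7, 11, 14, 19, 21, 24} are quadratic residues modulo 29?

(3/29) = -1 → non-residue.
(7/29) = +1 → QR.
(11/29) = -1 → non-residue.
(14/29) = -1 → non-residue.
(19/29) = -1 → non-residue.
(21/29) = -1 → non-residue.
(24/29) = +1 → QR.
Total quadratic residues among the 7: 2.

2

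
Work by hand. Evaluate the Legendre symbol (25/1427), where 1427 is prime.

Reciprocity: 25 ≡ 1 and 1427 ≡ 3 (mod 4), so (25/1427) = +(1427/25).
Reduce top mod 25: now compute (2/25).
Pull out 2: since 25 ≡ 1 (mod 8), (2/25) = +1.
Reached (1/25) = 1. Collecting the sign flips along the way, the symbol is +1.

1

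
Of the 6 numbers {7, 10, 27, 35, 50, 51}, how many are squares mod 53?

2

(7/53) = +1 → QR.
(10/53) = +1 → QR.
(27/53) = -1 → non-residue.
(35/53) = -1 → non-residue.
(50/53) = -1 → non-residue.
(51/53) = -1 → non-residue.
Total quadratic residues among the 6: 2.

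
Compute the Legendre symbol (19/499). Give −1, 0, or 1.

Euler's criterion: (19/499) ≡ 19^249 (mod 499).
19^2 ≡ 361 (mod 499)
19^4 ≡ 82 (mod 499)
19^8 ≡ 237 (mod 499)
19^16 ≡ 281 (mod 499)
19^32 ≡ 119 (mod 499)
19^64 ≡ 189 (mod 499)
19^128 ≡ 292 (mod 499)
19^249 = 19^(128+64+32+16+8+1) ≡ 498 (mod 499).
Result is 498 ≡ −1, so (19/499) = −1.

-1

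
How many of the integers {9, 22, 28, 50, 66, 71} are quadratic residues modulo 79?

3

(9/79) = +1 → QR.
(22/79) = +1 → QR.
(28/79) = -1 → non-residue.
(50/79) = +1 → QR.
(66/79) = -1 → non-residue.
(71/79) = -1 → non-residue.
Total quadratic residues among the 6: 3.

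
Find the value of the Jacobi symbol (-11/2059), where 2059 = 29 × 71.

First reduce: -11 ≡ 2048 (mod 2059).
Pull out 2^11: since 2059 ≡ 3 (mod 8), (2/2059) = -1, so (2/2059)^11 = -1.
Reached (1/2059) = 1. Collecting the sign flips along the way, the symbol is -1.

-1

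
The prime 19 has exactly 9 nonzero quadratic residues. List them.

Square k = 1,…,9 (k and 19−k give the same square):
1²=1, 2²=4, 3²=9, 4²=16, 5²≡6, 6²≡17, 7²≡11, 8²≡7, 9²≡5 (mod 19).
So the quadratic residues mod 19 are {1, 4, 5, 6, 7, 9, 11, 16, 17}.

1 4 5 6 7 9 11 16 17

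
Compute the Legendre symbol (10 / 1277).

1

Pull out 2: since 1277 ≡ 5 (mod 8), (2/1277) = -1.
Reciprocity: 5 ≡ 1 and 1277 ≡ 1 (mod 4), so (5/1277) = +(1277/5).
Reduce top mod 5: now compute (2/5).
Pull out 2: since 5 ≡ 5 (mod 8), (2/5) = -1.
Reached (1/5) = 1. Collecting the sign flips along the way, the symbol is +1.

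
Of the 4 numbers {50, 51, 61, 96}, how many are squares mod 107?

(50/107) = -1 → non-residue.
(51/107) = -1 → non-residue.
(61/107) = +1 → QR.
(96/107) = -1 → non-residue.
Total quadratic residues among the 4: 1.

1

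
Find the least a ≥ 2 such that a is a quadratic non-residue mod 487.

3

(2/487) = +1, so 2 is a residue.
(3/487) = −1, so 3 is the smallest positive non-residue mod 487.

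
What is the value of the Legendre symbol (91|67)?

1

First reduce: 91 ≡ 24 (mod 67).
Pull out 2^3: since 67 ≡ 3 (mod 8), (2/67) = -1, so (2/67)^3 = -1.
Reciprocity: 3 ≡ 3 and 67 ≡ 3 (mod 4), so (3/67) = −(67/3).
Reduce top mod 3: now compute (1/3).
Reached (1/3) = 1. Collecting the sign flips along the way, the symbol is +1.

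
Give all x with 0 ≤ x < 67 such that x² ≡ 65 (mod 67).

Since 67 ≡ 3 (mod 4), a square root of 65 is 65^((67+1)/4) = 65^17 mod 67.
Repeated squaring: 65^2≡4, 65^4≡16, 65^8≡55, 65^16≡10 (mod 67).
65^17 = 65^(16+1) ≡ 47 (mod 67).
Check: 47² = 2209 ≡ 65 (mod 67). The two roots are 20 and 47.

20, 47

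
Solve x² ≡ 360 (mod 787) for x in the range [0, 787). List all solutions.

Since 787 ≡ 3 (mod 4), a square root of 360 is 360^((787+1)/4) = 360^197 mod 787.
Repeated squaring: 360^2≡532, 360^4≡491, 360^8≡259, 360^16≡186, 360^32≡755, 360^64≡237, 360^128≡292 (mod 787).
360^197 = 360^(128+64+4+1) ≡ 640 (mod 787).
Check: 640² = 409600 ≡ 360 (mod 787). The two roots are 147 and 640.

147, 640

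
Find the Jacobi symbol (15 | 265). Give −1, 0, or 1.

0

Reciprocity: 15 ≡ 3 and 265 ≡ 1 (mod 4), so (15/265) = +(265/15).
Reduce top mod 15: now compute (10/15).
Pull out 2: since 15 ≡ 7 (mod 8), (2/15) = +1.
Reciprocity: 5 ≡ 1 and 15 ≡ 3 (mod 4), so (5/15) = +(15/5).
Reduce top mod 5: now compute (0/5).
Top reduces to 0: gcd > 1, so the symbol is 0.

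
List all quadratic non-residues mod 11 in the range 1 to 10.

2,6,7,8,10

Square k = 1,…,5 (k and 11−k give the same square):
1²=1, 2²=4, 3²=9, 4²≡5, 5²≡3 (mod 11).
The residues are {1, 3, 4, 5, 9}; the non-residues are the remaining 5 nonzero classes.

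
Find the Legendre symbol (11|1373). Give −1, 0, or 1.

1

Reciprocity: 11 ≡ 3 and 1373 ≡ 1 (mod 4), so (11/1373) = +(1373/11).
Reduce top mod 11: now compute (9/11).
Reciprocity: 9 ≡ 1 and 11 ≡ 3 (mod 4), so (9/11) = +(11/9).
Reduce top mod 9: now compute (2/9).
Pull out 2: since 9 ≡ 1 (mod 8), (2/9) = +1.
Reached (1/9) = 1. Collecting the sign flips along the way, the symbol is +1.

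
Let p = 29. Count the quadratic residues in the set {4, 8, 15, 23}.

2

(4/29) = +1 → QR.
(8/29) = -1 → non-residue.
(15/29) = -1 → non-residue.
(23/29) = +1 → QR.
Total quadratic residues among the 4: 2.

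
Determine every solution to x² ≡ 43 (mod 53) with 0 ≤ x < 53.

19, 34

53 ≡ 1 (mod 4), so we find a root by search.
Trying successive values, 19² = 361 ≡ 43 (mod 53). The other root is 53 − 19 = 34.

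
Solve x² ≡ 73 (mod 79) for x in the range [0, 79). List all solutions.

Since 79 ≡ 3 (mod 4), a square root of 73 is 73^((79+1)/4) = 73^20 mod 79.
Repeated squaring: 73^2≡36, 73^4≡32, 73^8≡76, 73^16≡9 (mod 79).
73^20 = 73^(16+4) ≡ 51 (mod 79).
Check: 51² = 2601 ≡ 73 (mod 79). The two roots are 28 and 51.

28, 51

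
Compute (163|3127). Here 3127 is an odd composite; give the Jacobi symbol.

Reciprocity: 163 ≡ 3 and 3127 ≡ 3 (mod 4), so (163/3127) = −(3127/163).
Reduce top mod 163: now compute (30/163).
Pull out 2: since 163 ≡ 3 (mod 8), (2/163) = -1.
Reciprocity: 15 ≡ 3 and 163 ≡ 3 (mod 4), so (15/163) = −(163/15).
Reduce top mod 15: now compute (13/15).
Reciprocity: 13 ≡ 1 and 15 ≡ 3 (mod 4), so (13/15) = +(15/13).
Reduce top mod 13: now compute (2/13).
Pull out 2: since 13 ≡ 5 (mod 8), (2/13) = -1.
Reached (1/13) = 1. Collecting the sign flips along the way, the symbol is +1.

1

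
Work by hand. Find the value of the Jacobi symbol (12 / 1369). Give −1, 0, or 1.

1

Pull out 2^2: since 1369 ≡ 1 (mod 8), (2/1369) = +1, so (2/1369)^2 = +1.
Reciprocity: 3 ≡ 3 and 1369 ≡ 1 (mod 4), so (3/1369) = +(1369/3).
Reduce top mod 3: now compute (1/3).
Reached (1/3) = 1. Collecting the sign flips along the way, the symbol is +1.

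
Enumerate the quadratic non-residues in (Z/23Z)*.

Square k = 1,…,11 (k and 23−k give the same square):
1²=1, 2²=4, 3²=9, 4²=16, 5²≡2, 6²≡13, 7²≡3, 8²≡18, 9²≡12, 10²≡8, 11²≡6 (mod 23).
The residues are {1, 2, 3, 4, 6, 8, 9, 12, 13, 16, 18}; the non-residues are the remaining 11 nonzero classes.

5, 7, 10, 11, 14, 15, 17, 19, 20, 21, 22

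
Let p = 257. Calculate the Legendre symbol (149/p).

Reciprocity: 149 ≡ 1 and 257 ≡ 1 (mod 4), so (149/257) = +(257/149).
Reduce top mod 149: now compute (108/149).
Pull out 2^2: since 149 ≡ 5 (mod 8), (2/149) = -1, so (2/149)^2 = +1.
Reciprocity: 27 ≡ 3 and 149 ≡ 1 (mod 4), so (27/149) = +(149/27).
Reduce top mod 27: now compute (14/27).
Pull out 2: since 27 ≡ 3 (mod 8), (2/27) = -1.
Reciprocity: 7 ≡ 3 and 27 ≡ 3 (mod 4), so (7/27) = −(27/7).
Reduce top mod 7: now compute (6/7).
Pull out 2: since 7 ≡ 7 (mod 8), (2/7) = +1.
Reciprocity: 3 ≡ 3 and 7 ≡ 3 (mod 4), so (3/7) = −(7/3).
Reduce top mod 3: now compute (1/3).
Reached (1/3) = 1. Collecting the sign flips along the way, the symbol is -1.

-1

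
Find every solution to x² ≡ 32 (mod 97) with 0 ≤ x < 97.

41, 56

97 ≡ 1 (mod 4), so we find a root by search.
Trying successive values, 41² = 1681 ≡ 32 (mod 97). The other root is 97 − 41 = 56.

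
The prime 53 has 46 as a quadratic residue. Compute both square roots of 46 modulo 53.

24, 29

53 ≡ 1 (mod 4), so we find a root by search.
Trying successive values, 24² = 576 ≡ 46 (mod 53). The other root is 53 − 24 = 29.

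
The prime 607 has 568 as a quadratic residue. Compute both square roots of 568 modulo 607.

197, 410

Since 607 ≡ 3 (mod 4), a square root of 568 is 568^((607+1)/4) = 568^152 mod 607.
Repeated squaring: 568^2≡307, 568^4≡164, 568^8≡188, 568^16≡138, 568^32≡227, 568^64≡541, 568^128≡107 (mod 607).
568^152 = 568^(128+16+8) ≡ 197 (mod 607).
Check: 197² = 38809 ≡ 568 (mod 607). The two roots are 197 and 410.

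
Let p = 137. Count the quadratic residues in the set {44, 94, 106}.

(44/137) = +1 → QR.
(94/137) = -1 → non-residue.
(106/137) = -1 → non-residue.
Total quadratic residues among the 3: 1.

1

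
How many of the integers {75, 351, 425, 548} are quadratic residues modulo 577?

2

(75/577) = +1 → QR.
(351/577) = -1 → non-residue.
(425/577) = +1 → QR.
(548/577) = -1 → non-residue.
Total quadratic residues among the 4: 2.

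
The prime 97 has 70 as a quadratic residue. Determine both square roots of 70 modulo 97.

97 ≡ 1 (mod 4), so we find a root by search.
Trying successive values, 19² = 361 ≡ 70 (mod 97). The other root is 97 − 19 = 78.

19, 78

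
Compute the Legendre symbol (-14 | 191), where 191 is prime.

First reduce: -14 ≡ 177 (mod 191).
Reciprocity: 177 ≡ 1 and 191 ≡ 3 (mod 4), so (177/191) = +(191/177).
Reduce top mod 177: now compute (14/177).
Pull out 2: since 177 ≡ 1 (mod 8), (2/177) = +1.
Reciprocity: 7 ≡ 3 and 177 ≡ 1 (mod 4), so (7/177) = +(177/7).
Reduce top mod 7: now compute (2/7).
Pull out 2: since 7 ≡ 7 (mod 8), (2/7) = +1.
Reached (1/7) = 1. Collecting the sign flips along the way, the symbol is +1.

1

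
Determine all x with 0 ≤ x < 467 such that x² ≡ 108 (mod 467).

62, 405

Since 467 ≡ 3 (mod 4), a square root of 108 is 108^((467+1)/4) = 108^117 mod 467.
Repeated squaring: 108^2≡456, 108^4≡121, 108^8≡164, 108^16≡277, 108^32≡141, 108^64≡267 (mod 467).
108^117 = 108^(64+32+16+4+1) ≡ 62 (mod 467).
Check: 62² = 3844 ≡ 108 (mod 467). The two roots are 62 and 405.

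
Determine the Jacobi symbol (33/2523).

0

Reciprocity: 33 ≡ 1 and 2523 ≡ 3 (mod 4), so (33/2523) = +(2523/33).
Reduce top mod 33: now compute (15/33).
Reciprocity: 15 ≡ 3 and 33 ≡ 1 (mod 4), so (15/33) = +(33/15).
Reduce top mod 15: now compute (3/15).
Reciprocity: 3 ≡ 3 and 15 ≡ 3 (mod 4), so (3/15) = −(15/3).
Reduce top mod 3: now compute (0/3).
Top reduces to 0: gcd > 1, so the symbol is 0.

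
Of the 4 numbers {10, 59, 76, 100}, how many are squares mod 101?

2

(10/101) = -1 → non-residue.
(59/101) = -1 → non-residue.
(76/101) = +1 → QR.
(100/101) = +1 → QR.
Total quadratic residues among the 4: 2.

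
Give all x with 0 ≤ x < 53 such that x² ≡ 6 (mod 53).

53 ≡ 1 (mod 4), so we find a root by search.
Trying successive values, 18² = 324 ≡ 6 (mod 53). The other root is 53 − 18 = 35.

18, 35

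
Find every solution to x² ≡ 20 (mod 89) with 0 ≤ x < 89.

38, 51

89 ≡ 1 (mod 4), so we find a root by search.
Trying successive values, 38² = 1444 ≡ 20 (mod 89). The other root is 89 − 38 = 51.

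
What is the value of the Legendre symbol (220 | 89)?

Euler's criterion: (220/89) ≡ 42^44 (mod 89).
42^2 ≡ 73 (mod 89)
42^4 ≡ 78 (mod 89)
42^8 ≡ 32 (mod 89)
42^16 ≡ 45 (mod 89)
42^32 ≡ 67 (mod 89)
42^44 = 42^(32+8+4) ≡ 1 (mod 89).
Result is 1, so (220/89) = 1.

1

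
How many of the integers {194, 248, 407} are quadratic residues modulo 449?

1

(194/449) = +1 → QR.
(248/449) = -1 → non-residue.
(407/449) = -1 → non-residue.
Total quadratic residues among the 3: 1.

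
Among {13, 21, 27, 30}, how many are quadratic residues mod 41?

(13/41) = -1 → non-residue.
(21/41) = +1 → QR.
(27/41) = -1 → non-residue.
(30/41) = -1 → non-residue.
Total quadratic residues among the 4: 1.

1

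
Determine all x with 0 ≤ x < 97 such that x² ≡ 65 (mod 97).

97 ≡ 1 (mod 4), so we find a root by search.
Trying successive values, 29² = 841 ≡ 65 (mod 97). The other root is 97 − 29 = 68.

29, 68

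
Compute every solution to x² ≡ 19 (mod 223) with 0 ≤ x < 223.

58, 165

Since 223 ≡ 3 (mod 4), a square root of 19 is 19^((223+1)/4) = 19^56 mod 223.
Repeated squaring: 19^2≡138, 19^4≡89, 19^8≡116, 19^16≡76, 19^32≡201 (mod 223).
19^56 = 19^(32+16+8) ≡ 58 (mod 223).
Check: 58² = 3364 ≡ 19 (mod 223). The two roots are 58 and 165.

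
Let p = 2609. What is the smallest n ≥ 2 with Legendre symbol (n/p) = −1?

(2/2609) = +1, so 2 is a residue.
(3/2609) = −1, so 3 is the smallest positive non-residue mod 2609.

3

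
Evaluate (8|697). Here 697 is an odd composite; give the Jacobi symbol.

Pull out 2^3: since 697 ≡ 1 (mod 8), (2/697) = +1, so (2/697)^3 = +1.
Reached (1/697) = 1. Collecting the sign flips along the way, the symbol is +1.

1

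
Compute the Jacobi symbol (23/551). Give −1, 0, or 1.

Reciprocity: 23 ≡ 3 and 551 ≡ 3 (mod 4), so (23/551) = −(551/23).
Reduce top mod 23: now compute (22/23).
Pull out 2: since 23 ≡ 7 (mod 8), (2/23) = +1.
Reciprocity: 11 ≡ 3 and 23 ≡ 3 (mod 4), so (11/23) = −(23/11).
Reduce top mod 11: now compute (1/11).
Reached (1/11) = 1. Collecting the sign flips along the way, the symbol is +1.

1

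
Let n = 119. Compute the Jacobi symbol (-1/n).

First reduce: -1 ≡ 118 (mod 119).
Pull out 2: since 119 ≡ 7 (mod 8), (2/119) = +1.
Reciprocity: 59 ≡ 3 and 119 ≡ 3 (mod 4), so (59/119) = −(119/59).
Reduce top mod 59: now compute (1/59).
Reached (1/59) = 1. Collecting the sign flips along the way, the symbol is -1.

-1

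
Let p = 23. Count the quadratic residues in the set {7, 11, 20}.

(7/23) = -1 → non-residue.
(11/23) = -1 → non-residue.
(20/23) = -1 → non-residue.
Total quadratic residues among the 3: 0.

0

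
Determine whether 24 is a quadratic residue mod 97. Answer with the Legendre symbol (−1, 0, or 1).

1

Pull out 2^3: since 97 ≡ 1 (mod 8), (2/97) = +1, so (2/97)^3 = +1.
Reciprocity: 3 ≡ 3 and 97 ≡ 1 (mod 4), so (3/97) = +(97/3).
Reduce top mod 3: now compute (1/3).
Reached (1/3) = 1. Collecting the sign flips along the way, the symbol is +1.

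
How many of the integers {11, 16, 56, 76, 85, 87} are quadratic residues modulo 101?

(11/101) = -1 → non-residue.
(16/101) = +1 → QR.
(56/101) = +1 → QR.
(76/101) = +1 → QR.
(85/101) = +1 → QR.
(87/101) = +1 → QR.
Total quadratic residues among the 6: 5.

5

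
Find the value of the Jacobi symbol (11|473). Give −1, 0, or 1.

Reciprocity: 11 ≡ 3 and 473 ≡ 1 (mod 4), so (11/473) = +(473/11).
Reduce top mod 11: now compute (0/11).
Top reduces to 0: gcd > 1, so the symbol is 0.

0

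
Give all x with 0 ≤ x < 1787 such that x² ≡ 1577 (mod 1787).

Since 1787 ≡ 3 (mod 4), a square root of 1577 is 1577^((1787+1)/4) = 1577^447 mod 1787.
Repeated squaring: 1577^2≡1212, 1577^4≡30, 1577^8≡900, 1577^16≡489, 1577^32≡1450, 1577^64≡988, 1577^128≡442, 1577^256≡581 (mod 1787).
1577^447 = 1577^(256+128+32+16+8+4+2+1) ≡ 58 (mod 1787).
Check: 58² = 3364 ≡ 1577 (mod 1787). The two roots are 58 and 1729.

58, 1729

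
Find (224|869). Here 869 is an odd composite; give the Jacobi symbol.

Pull out 2^5: since 869 ≡ 5 (mod 8), (2/869) = -1, so (2/869)^5 = -1.
Reciprocity: 7 ≡ 3 and 869 ≡ 1 (mod 4), so (7/869) = +(869/7).
Reduce top mod 7: now compute (1/7).
Reached (1/7) = 1. Collecting the sign flips along the way, the symbol is -1.

-1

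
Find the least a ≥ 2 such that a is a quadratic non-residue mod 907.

2

(2/907) = −1, so 2 is the smallest positive non-residue mod 907.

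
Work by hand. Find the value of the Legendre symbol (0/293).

Top reduces to 0: gcd > 1, so the symbol is 0.

0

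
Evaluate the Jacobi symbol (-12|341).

First reduce: -12 ≡ 329 (mod 341).
Reciprocity: 329 ≡ 1 and 341 ≡ 1 (mod 4), so (329/341) = +(341/329).
Reduce top mod 329: now compute (12/329).
Pull out 2^2: since 329 ≡ 1 (mod 8), (2/329) = +1, so (2/329)^2 = +1.
Reciprocity: 3 ≡ 3 and 329 ≡ 1 (mod 4), so (3/329) = +(329/3).
Reduce top mod 3: now compute (2/3).
Pull out 2: since 3 ≡ 3 (mod 8), (2/3) = -1.
Reached (1/3) = 1. Collecting the sign flips along the way, the symbol is -1.

-1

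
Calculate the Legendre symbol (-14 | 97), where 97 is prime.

First reduce: -14 ≡ 83 (mod 97).
Reciprocity: 83 ≡ 3 and 97 ≡ 1 (mod 4), so (83/97) = +(97/83).
Reduce top mod 83: now compute (14/83).
Pull out 2: since 83 ≡ 3 (mod 8), (2/83) = -1.
Reciprocity: 7 ≡ 3 and 83 ≡ 3 (mod 4), so (7/83) = −(83/7).
Reduce top mod 7: now compute (6/7).
Pull out 2: since 7 ≡ 7 (mod 8), (2/7) = +1.
Reciprocity: 3 ≡ 3 and 7 ≡ 3 (mod 4), so (3/7) = −(7/3).
Reduce top mod 3: now compute (1/3).
Reached (1/3) = 1. Collecting the sign flips along the way, the symbol is -1.

-1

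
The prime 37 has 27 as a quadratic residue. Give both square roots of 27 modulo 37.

37 ≡ 1 (mod 4), so we find a root by search.
Trying successive values, 8² = 64 ≡ 27 (mod 37). The other root is 37 − 8 = 29.

8, 29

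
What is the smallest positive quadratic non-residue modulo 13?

2

(2/13) = −1, so 2 is the smallest positive non-residue mod 13.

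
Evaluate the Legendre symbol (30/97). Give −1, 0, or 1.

-1

Pull out 2: since 97 ≡ 1 (mod 8), (2/97) = +1.
Reciprocity: 15 ≡ 3 and 97 ≡ 1 (mod 4), so (15/97) = +(97/15).
Reduce top mod 15: now compute (7/15).
Reciprocity: 7 ≡ 3 and 15 ≡ 3 (mod 4), so (7/15) = −(15/7).
Reduce top mod 7: now compute (1/7).
Reached (1/7) = 1. Collecting the sign flips along the way, the symbol is -1.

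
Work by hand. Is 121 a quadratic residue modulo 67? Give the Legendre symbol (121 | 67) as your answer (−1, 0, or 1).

First reduce: 121 ≡ 54 (mod 67).
Pull out 2: since 67 ≡ 3 (mod 8), (2/67) = -1.
Reciprocity: 27 ≡ 3 and 67 ≡ 3 (mod 4), so (27/67) = −(67/27).
Reduce top mod 27: now compute (13/27).
Reciprocity: 13 ≡ 1 and 27 ≡ 3 (mod 4), so (13/27) = +(27/13).
Reduce top mod 13: now compute (1/13).
Reached (1/13) = 1. Collecting the sign flips along the way, the symbol is +1.

1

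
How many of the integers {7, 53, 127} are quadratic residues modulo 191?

(7/191) = -1 → non-residue.
(53/191) = -1 → non-residue.
(127/191) = -1 → non-residue.
Total quadratic residues among the 3: 0.

0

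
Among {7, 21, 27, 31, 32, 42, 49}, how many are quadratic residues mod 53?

(7/53) = +1 → QR.
(21/53) = -1 → non-residue.
(27/53) = -1 → non-residue.
(31/53) = -1 → non-residue.
(32/53) = -1 → non-residue.
(42/53) = +1 → QR.
(49/53) = +1 → QR.
Total quadratic residues among the 7: 3.

3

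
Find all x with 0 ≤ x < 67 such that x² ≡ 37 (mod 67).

29, 38

Since 67 ≡ 3 (mod 4), a square root of 37 is 37^((67+1)/4) = 37^17 mod 67.
Repeated squaring: 37^2≡29, 37^4≡37, 37^8≡29, 37^16≡37 (mod 67).
37^17 = 37^(16+1) ≡ 29 (mod 67).
Check: 29² = 841 ≡ 37 (mod 67). The two roots are 29 and 38.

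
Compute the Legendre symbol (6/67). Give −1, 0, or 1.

1

Pull out 2: since 67 ≡ 3 (mod 8), (2/67) = -1.
Reciprocity: 3 ≡ 3 and 67 ≡ 3 (mod 4), so (3/67) = −(67/3).
Reduce top mod 3: now compute (1/3).
Reached (1/3) = 1. Collecting the sign flips along the way, the symbol is +1.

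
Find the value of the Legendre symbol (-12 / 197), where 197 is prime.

-1

First reduce: -12 ≡ 185 (mod 197).
Reciprocity: 185 ≡ 1 and 197 ≡ 1 (mod 4), so (185/197) = +(197/185).
Reduce top mod 185: now compute (12/185).
Pull out 2^2: since 185 ≡ 1 (mod 8), (2/185) = +1, so (2/185)^2 = +1.
Reciprocity: 3 ≡ 3 and 185 ≡ 1 (mod 4), so (3/185) = +(185/3).
Reduce top mod 3: now compute (2/3).
Pull out 2: since 3 ≡ 3 (mod 8), (2/3) = -1.
Reached (1/3) = 1. Collecting the sign flips along the way, the symbol is -1.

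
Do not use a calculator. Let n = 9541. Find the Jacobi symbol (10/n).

Pull out 2: since 9541 ≡ 5 (mod 8), (2/9541) = -1.
Reciprocity: 5 ≡ 1 and 9541 ≡ 1 (mod 4), so (5/9541) = +(9541/5).
Reduce top mod 5: now compute (1/5).
Reached (1/5) = 1. Collecting the sign flips along the way, the symbol is -1.

-1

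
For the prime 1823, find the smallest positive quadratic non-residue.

5

(2/1823) = +1, so 2 is a residue.
(3/1823) = +1, so 3 is a residue.
(4/1823) = +1, so 4 is a residue.
(5/1823) = −1, so 5 is the smallest positive non-residue mod 1823.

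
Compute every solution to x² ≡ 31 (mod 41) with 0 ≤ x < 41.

20, 21

41 ≡ 1 (mod 4), so we find a root by search.
Trying successive values, 20² = 400 ≡ 31 (mod 41). The other root is 41 − 20 = 21.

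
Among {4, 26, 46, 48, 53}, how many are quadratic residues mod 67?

2

(4/67) = +1 → QR.
(26/67) = +1 → QR.
(46/67) = -1 → non-residue.
(48/67) = -1 → non-residue.
(53/67) = -1 → non-residue.
Total quadratic residues among the 5: 2.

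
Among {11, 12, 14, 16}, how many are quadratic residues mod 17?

(11/17) = -1 → non-residue.
(12/17) = -1 → non-residue.
(14/17) = -1 → non-residue.
(16/17) = +1 → QR.
Total quadratic residues among the 4: 1.

1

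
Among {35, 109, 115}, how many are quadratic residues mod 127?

(35/127) = +1 → QR.
(109/127) = -1 → non-residue.
(115/127) = +1 → QR.
Total quadratic residues among the 3: 2.

2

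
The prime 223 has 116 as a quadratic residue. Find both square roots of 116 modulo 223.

89, 134

Since 223 ≡ 3 (mod 4), a square root of 116 is 116^((223+1)/4) = 116^56 mod 223.
Repeated squaring: 116^2≡76, 116^4≡201, 116^8≡38, 116^16≡106, 116^32≡86 (mod 223).
116^56 = 116^(32+16+8) ≡ 89 (mod 223).
Check: 89² = 7921 ≡ 116 (mod 223). The two roots are 89 and 134.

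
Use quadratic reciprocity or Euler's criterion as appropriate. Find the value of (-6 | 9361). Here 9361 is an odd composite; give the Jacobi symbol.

1

First reduce: -6 ≡ 9355 (mod 9361).
Reciprocity: 9355 ≡ 3 and 9361 ≡ 1 (mod 4), so (9355/9361) = +(9361/9355).
Reduce top mod 9355: now compute (6/9355).
Pull out 2: since 9355 ≡ 3 (mod 8), (2/9355) = -1.
Reciprocity: 3 ≡ 3 and 9355 ≡ 3 (mod 4), so (3/9355) = −(9355/3).
Reduce top mod 3: now compute (1/3).
Reached (1/3) = 1. Collecting the sign flips along the way, the symbol is +1.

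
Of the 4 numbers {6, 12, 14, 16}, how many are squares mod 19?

(6/19) = +1 → QR.
(12/19) = -1 → non-residue.
(14/19) = -1 → non-residue.
(16/19) = +1 → QR.
Total quadratic residues among the 4: 2.

2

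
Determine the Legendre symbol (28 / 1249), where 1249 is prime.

Pull out 2^2: since 1249 ≡ 1 (mod 8), (2/1249) = +1, so (2/1249)^2 = +1.
Reciprocity: 7 ≡ 3 and 1249 ≡ 1 (mod 4), so (7/1249) = +(1249/7).
Reduce top mod 7: now compute (3/7).
Reciprocity: 3 ≡ 3 and 7 ≡ 3 (mod 4), so (3/7) = −(7/3).
Reduce top mod 3: now compute (1/3).
Reached (1/3) = 1. Collecting the sign flips along the way, the symbol is -1.

-1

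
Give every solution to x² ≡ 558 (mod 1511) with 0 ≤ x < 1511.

430, 1081

Since 1511 ≡ 3 (mod 4), a square root of 558 is 558^((1511+1)/4) = 558^378 mod 1511.
Repeated squaring: 558^2≡98, 558^4≡538, 558^8≡843, 558^16≡479, 558^32≡1280, 558^64≡476, 558^128≡1437, 558^256≡943 (mod 1511).
558^378 = 558^(256+64+32+16+8+2) ≡ 1081 (mod 1511).
Check: 1081² = 1168561 ≡ 558 (mod 1511). The two roots are 430 and 1081.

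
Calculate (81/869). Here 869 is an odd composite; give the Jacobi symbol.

1

Reciprocity: 81 ≡ 1 and 869 ≡ 1 (mod 4), so (81/869) = +(869/81).
Reduce top mod 81: now compute (59/81).
Reciprocity: 59 ≡ 3 and 81 ≡ 1 (mod 4), so (59/81) = +(81/59).
Reduce top mod 59: now compute (22/59).
Pull out 2: since 59 ≡ 3 (mod 8), (2/59) = -1.
Reciprocity: 11 ≡ 3 and 59 ≡ 3 (mod 4), so (11/59) = −(59/11).
Reduce top mod 11: now compute (4/11).
Pull out 2^2: since 11 ≡ 3 (mod 8), (2/11) = -1, so (2/11)^2 = +1.
Reached (1/11) = 1. Collecting the sign flips along the way, the symbol is +1.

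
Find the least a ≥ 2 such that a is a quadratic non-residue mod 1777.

5

(2/1777) = +1, so 2 is a residue.
(3/1777) = +1, so 3 is a residue.
(4/1777) = +1, so 4 is a residue.
(5/1777) = −1, so 5 is the smallest positive non-residue mod 1777.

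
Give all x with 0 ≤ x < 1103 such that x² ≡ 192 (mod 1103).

Since 1103 ≡ 3 (mod 4), a square root of 192 is 192^((1103+1)/4) = 192^276 mod 1103.
Repeated squaring: 192^2≡465, 192^4≡37, 192^8≡266, 192^16≡164, 192^32≡424, 192^64≡1090, 192^128≡169, 192^256≡986 (mod 1103).
192^276 = 192^(256+16+4) ≡ 376 (mod 1103).
Check: 376² = 141376 ≡ 192 (mod 1103). The two roots are 376 and 727.

376, 727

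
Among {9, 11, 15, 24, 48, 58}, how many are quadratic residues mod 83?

3

(9/83) = +1 → QR.
(11/83) = +1 → QR.
(15/83) = -1 → non-residue.
(24/83) = -1 → non-residue.
(48/83) = +1 → QR.
(58/83) = -1 → non-residue.
Total quadratic residues among the 6: 3.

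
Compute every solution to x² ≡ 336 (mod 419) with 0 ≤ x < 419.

184, 235

Since 419 ≡ 3 (mod 4), a square root of 336 is 336^((419+1)/4) = 336^105 mod 419.
Repeated squaring: 336^2≡185, 336^4≡286, 336^8≡91, 336^16≡320, 336^32≡164, 336^64≡80 (mod 419).
336^105 = 336^(64+32+8+1) ≡ 235 (mod 419).
Check: 235² = 55225 ≡ 336 (mod 419). The two roots are 184 and 235.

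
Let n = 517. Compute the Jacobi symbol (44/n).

0

Pull out 2^2: since 517 ≡ 5 (mod 8), (2/517) = -1, so (2/517)^2 = +1.
Reciprocity: 11 ≡ 3 and 517 ≡ 1 (mod 4), so (11/517) = +(517/11).
Reduce top mod 11: now compute (0/11).
Top reduces to 0: gcd > 1, so the symbol is 0.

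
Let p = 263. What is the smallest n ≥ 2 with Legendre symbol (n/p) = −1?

5

(2/263) = +1, so 2 is a residue.
(3/263) = +1, so 3 is a residue.
(4/263) = +1, so 4 is a residue.
(5/263) = −1, so 5 is the smallest positive non-residue mod 263.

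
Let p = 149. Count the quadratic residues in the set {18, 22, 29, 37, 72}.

(18/149) = -1 → non-residue.
(22/149) = +1 → QR.
(29/149) = +1 → QR.
(37/149) = +1 → QR.
(72/149) = -1 → non-residue.
Total quadratic residues among the 5: 3.

3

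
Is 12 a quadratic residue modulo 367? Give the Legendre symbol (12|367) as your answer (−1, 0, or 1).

-1

Euler's criterion: (12/367) ≡ 12^183 (mod 367).
12^2 ≡ 144 (mod 367)
12^4 ≡ 184 (mod 367)
12^8 ≡ 92 (mod 367)
12^16 ≡ 23 (mod 367)
12^32 ≡ 162 (mod 367)
12^64 ≡ 187 (mod 367)
12^128 ≡ 104 (mod 367)
12^183 = 12^(128+32+16+4+2+1) ≡ 366 (mod 367).
Result is 366 ≡ −1, so (12/367) = −1.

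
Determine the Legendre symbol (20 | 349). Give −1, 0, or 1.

Pull out 2^2: since 349 ≡ 5 (mod 8), (2/349) = -1, so (2/349)^2 = +1.
Reciprocity: 5 ≡ 1 and 349 ≡ 1 (mod 4), so (5/349) = +(349/5).
Reduce top mod 5: now compute (4/5).
Pull out 2^2: since 5 ≡ 5 (mod 8), (2/5) = -1, so (2/5)^2 = +1.
Reached (1/5) = 1. Collecting the sign flips along the way, the symbol is +1.

1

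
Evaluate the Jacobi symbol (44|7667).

0

Pull out 2^2: since 7667 ≡ 3 (mod 8), (2/7667) = -1, so (2/7667)^2 = +1.
Reciprocity: 11 ≡ 3 and 7667 ≡ 3 (mod 4), so (11/7667) = −(7667/11).
Reduce top mod 11: now compute (0/11).
Top reduces to 0: gcd > 1, so the symbol is 0.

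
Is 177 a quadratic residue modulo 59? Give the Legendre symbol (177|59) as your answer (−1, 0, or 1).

First reduce: 177 ≡ 0 (mod 59).
Top reduces to 0: gcd > 1, so the symbol is 0.

0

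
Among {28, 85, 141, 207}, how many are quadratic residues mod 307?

2

(28/307) = +1 → QR.
(85/307) = -1 → non-residue.
(141/307) = +1 → QR.
(207/307) = -1 → non-residue.
Total quadratic residues among the 4: 2.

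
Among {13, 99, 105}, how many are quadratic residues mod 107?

(13/107) = +1 → QR.
(99/107) = +1 → QR.
(105/107) = +1 → QR.
Total quadratic residues among the 3: 3.

3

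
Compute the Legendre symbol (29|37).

Reciprocity: 29 ≡ 1 and 37 ≡ 1 (mod 4), so (29/37) = +(37/29).
Reduce top mod 29: now compute (8/29).
Pull out 2^3: since 29 ≡ 5 (mod 8), (2/29) = -1, so (2/29)^3 = -1.
Reached (1/29) = 1. Collecting the sign flips along the way, the symbol is -1.

-1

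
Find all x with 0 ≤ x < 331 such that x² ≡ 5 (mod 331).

Since 331 ≡ 3 (mod 4), a square root of 5 is 5^((331+1)/4) = 5^83 mod 331.
Repeated squaring: 5^2≡25, 5^4≡294, 5^8≡45, 5^16≡39, 5^32≡197, 5^64≡82 (mod 331).
5^83 = 5^(64+16+2+1) ≡ 233 (mod 331).
Check: 233² = 54289 ≡ 5 (mod 331). The two roots are 98 and 233.

98, 233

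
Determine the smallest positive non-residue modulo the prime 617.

(2/617) = +1, so 2 is a residue.
(3/617) = −1, so 3 is the smallest positive non-residue mod 617.

3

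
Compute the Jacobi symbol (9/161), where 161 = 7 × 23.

Reciprocity: 9 ≡ 1 and 161 ≡ 1 (mod 4), so (9/161) = +(161/9).
Reduce top mod 9: now compute (8/9).
Pull out 2^3: since 9 ≡ 1 (mod 8), (2/9) = +1, so (2/9)^3 = +1.
Reached (1/9) = 1. Collecting the sign flips along the way, the symbol is +1.

1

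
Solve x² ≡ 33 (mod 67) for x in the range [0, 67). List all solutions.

10, 57

Since 67 ≡ 3 (mod 4), a square root of 33 is 33^((67+1)/4) = 33^17 mod 67.
Repeated squaring: 33^2≡17, 33^4≡21, 33^8≡39, 33^16≡47 (mod 67).
33^17 = 33^(16+1) ≡ 10 (mod 67).
Check: 10² = 100 ≡ 33 (mod 67). The two roots are 10 and 57.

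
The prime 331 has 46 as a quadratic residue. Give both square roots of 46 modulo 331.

Since 331 ≡ 3 (mod 4), a square root of 46 is 46^((331+1)/4) = 46^83 mod 331.
Repeated squaring: 46^2≡130, 46^4≡19, 46^8≡30, 46^16≡238, 46^32≡43, 46^64≡194 (mod 331).
46^83 = 46^(64+16+2+1) ≡ 276 (mod 331).
Check: 276² = 76176 ≡ 46 (mod 331). The two roots are 55 and 276.

55, 276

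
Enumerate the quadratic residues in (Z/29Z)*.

1,4,5,6,7,9,13,16,20,22,23,24,25,28

Square k = 1,…,14 (k and 29−k give the same square):
1²=1, 2²=4, 3²=9, 4²=16, 5²=25, 6²≡7, 7²≡20, 8²≡6, 9²≡23, 10²≡13, 11²≡5, 12²≡28, 13²≡24, 14²≡22 (mod 29).
So the quadratic residues mod 29 are {1, 4, 5, 6, 7, 9, 13, 16, 20, 22, 23, 24, 25, 28}.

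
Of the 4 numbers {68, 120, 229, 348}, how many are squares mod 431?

3

(68/431) = -1 → non-residue.
(120/431) = +1 → QR.
(229/431) = +1 → QR.
(348/431) = +1 → QR.
Total quadratic residues among the 4: 3.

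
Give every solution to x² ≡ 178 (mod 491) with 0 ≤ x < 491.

81, 410

Since 491 ≡ 3 (mod 4), a square root of 178 is 178^((491+1)/4) = 178^123 mod 491.
Repeated squaring: 178^2≡260, 178^4≡333, 178^8≡414, 178^16≡37, 178^32≡387, 178^64≡14 (mod 491).
178^123 = 178^(64+32+16+8+2+1) ≡ 81 (mod 491).
Check: 81² = 6561 ≡ 178 (mod 491). The two roots are 81 and 410.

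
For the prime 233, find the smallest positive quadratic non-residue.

(2/233) = +1, so 2 is a residue.
(3/233) = −1, so 3 is the smallest positive non-residue mod 233.

3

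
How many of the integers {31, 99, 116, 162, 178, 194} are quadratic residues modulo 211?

3

(31/211) = -1 → non-residue.
(99/211) = +1 → QR.
(116/211) = -1 → non-residue.
(162/211) = -1 → non-residue.
(178/211) = +1 → QR.
(194/211) = +1 → QR.
Total quadratic residues among the 6: 3.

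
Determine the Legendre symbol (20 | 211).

Euler's criterion: (20/211) ≡ 20^105 (mod 211).
20^2 ≡ 189 (mod 211)
20^4 ≡ 62 (mod 211)
20^8 ≡ 46 (mod 211)
20^16 ≡ 6 (mod 211)
20^32 ≡ 36 (mod 211)
20^64 ≡ 30 (mod 211)
20^105 = 20^(64+32+8+1) ≡ 1 (mod 211).
Result is 1, so (20/211) = 1.

1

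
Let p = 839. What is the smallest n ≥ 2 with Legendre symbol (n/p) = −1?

(2/839) = +1, so 2 is a residue.
(3/839) = +1, so 3 is a residue.
(4/839) = +1, so 4 is a residue.
(5/839) = +1, so 5 is a residue.
(6/839) = +1, so 6 is a residue.
(7/839) = +1, so 7 is a residue.
(8/839) = +1, so 8 is a residue.
(9/839) = +1, so 9 is a residue.
(10/839) = +1, so 10 is a residue.
(11/839) = −1, so 11 is the smallest positive non-residue mod 839.

11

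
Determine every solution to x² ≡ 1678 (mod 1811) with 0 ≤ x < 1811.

Since 1811 ≡ 3 (mod 4), a square root of 1678 is 1678^((1811+1)/4) = 1678^453 mod 1811.
Repeated squaring: 1678^2≡1390, 1678^4≡1574, 1678^8≡28, 1678^16≡784, 1678^32≡727, 1678^64≡1528, 1678^128≡405, 1678^256≡1035 (mod 1811).
1678^453 = 1678^(256+128+64+4+1) ≡ 112 (mod 1811).
Check: 112² = 12544 ≡ 1678 (mod 1811). The two roots are 112 and 1699.

112, 1699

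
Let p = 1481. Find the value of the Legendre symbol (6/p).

Pull out 2: since 1481 ≡ 1 (mod 8), (2/1481) = +1.
Reciprocity: 3 ≡ 3 and 1481 ≡ 1 (mod 4), so (3/1481) = +(1481/3).
Reduce top mod 3: now compute (2/3).
Pull out 2: since 3 ≡ 3 (mod 8), (2/3) = -1.
Reached (1/3) = 1. Collecting the sign flips along the way, the symbol is -1.

-1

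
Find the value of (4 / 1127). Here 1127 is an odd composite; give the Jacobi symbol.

Pull out 2^2: since 1127 ≡ 7 (mod 8), (2/1127) = +1, so (2/1127)^2 = +1.
Reached (1/1127) = 1. Collecting the sign flips along the way, the symbol is +1.

1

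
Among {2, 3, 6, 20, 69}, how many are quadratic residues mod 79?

2

(2/79) = +1 → QR.
(3/79) = -1 → non-residue.
(6/79) = -1 → non-residue.
(20/79) = +1 → QR.
(69/79) = -1 → non-residue.
Total quadratic residues among the 5: 2.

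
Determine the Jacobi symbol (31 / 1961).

Reciprocity: 31 ≡ 3 and 1961 ≡ 1 (mod 4), so (31/1961) = +(1961/31).
Reduce top mod 31: now compute (8/31).
Pull out 2^3: since 31 ≡ 7 (mod 8), (2/31) = +1, so (2/31)^3 = +1.
Reached (1/31) = 1. Collecting the sign flips along the way, the symbol is +1.

1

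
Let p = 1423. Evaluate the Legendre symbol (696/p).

1

Pull out 2^3: since 1423 ≡ 7 (mod 8), (2/1423) = +1, so (2/1423)^3 = +1.
Reciprocity: 87 ≡ 3 and 1423 ≡ 3 (mod 4), so (87/1423) = −(1423/87).
Reduce top mod 87: now compute (31/87).
Reciprocity: 31 ≡ 3 and 87 ≡ 3 (mod 4), so (31/87) = −(87/31).
Reduce top mod 31: now compute (25/31).
Reciprocity: 25 ≡ 1 and 31 ≡ 3 (mod 4), so (25/31) = +(31/25).
Reduce top mod 25: now compute (6/25).
Pull out 2: since 25 ≡ 1 (mod 8), (2/25) = +1.
Reciprocity: 3 ≡ 3 and 25 ≡ 1 (mod 4), so (3/25) = +(25/3).
Reduce top mod 3: now compute (1/3).
Reached (1/3) = 1. Collecting the sign flips along the way, the symbol is +1.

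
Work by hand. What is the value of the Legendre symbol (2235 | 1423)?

1

First reduce: 2235 ≡ 812 (mod 1423).
Pull out 2^2: since 1423 ≡ 7 (mod 8), (2/1423) = +1, so (2/1423)^2 = +1.
Reciprocity: 203 ≡ 3 and 1423 ≡ 3 (mod 4), so (203/1423) = −(1423/203).
Reduce top mod 203: now compute (2/203).
Pull out 2: since 203 ≡ 3 (mod 8), (2/203) = -1.
Reached (1/203) = 1. Collecting the sign flips along the way, the symbol is +1.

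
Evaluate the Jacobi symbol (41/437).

-1

Reciprocity: 41 ≡ 1 and 437 ≡ 1 (mod 4), so (41/437) = +(437/41).
Reduce top mod 41: now compute (27/41).
Reciprocity: 27 ≡ 3 and 41 ≡ 1 (mod 4), so (27/41) = +(41/27).
Reduce top mod 27: now compute (14/27).
Pull out 2: since 27 ≡ 3 (mod 8), (2/27) = -1.
Reciprocity: 7 ≡ 3 and 27 ≡ 3 (mod 4), so (7/27) = −(27/7).
Reduce top mod 7: now compute (6/7).
Pull out 2: since 7 ≡ 7 (mod 8), (2/7) = +1.
Reciprocity: 3 ≡ 3 and 7 ≡ 3 (mod 4), so (3/7) = −(7/3).
Reduce top mod 3: now compute (1/3).
Reached (1/3) = 1. Collecting the sign flips along the way, the symbol is -1.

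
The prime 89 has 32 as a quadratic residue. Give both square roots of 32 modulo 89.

89 ≡ 1 (mod 4), so we find a root by search.
Trying successive values, 11² = 121 ≡ 32 (mod 89). The other root is 89 − 11 = 78.

11, 78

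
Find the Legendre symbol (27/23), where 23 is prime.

1

Euler's criterion: (27/23) ≡ 4^11 (mod 23).
4^2 ≡ 16 (mod 23)
4^4 ≡ 3 (mod 23)
4^8 ≡ 9 (mod 23)
4^11 = 4^(8+2+1) ≡ 1 (mod 23).
Result is 1, so (27/23) = 1.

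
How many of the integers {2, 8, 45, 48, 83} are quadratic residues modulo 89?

(2/89) = +1 → QR.
(8/89) = +1 → QR.
(45/89) = +1 → QR.
(48/89) = -1 → non-residue.
(83/89) = -1 → non-residue.
Total quadratic residues among the 5: 3.

3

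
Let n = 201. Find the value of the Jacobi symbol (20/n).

1

Pull out 2^2: since 201 ≡ 1 (mod 8), (2/201) = +1, so (2/201)^2 = +1.
Reciprocity: 5 ≡ 1 and 201 ≡ 1 (mod 4), so (5/201) = +(201/5).
Reduce top mod 5: now compute (1/5).
Reached (1/5) = 1. Collecting the sign flips along the way, the symbol is +1.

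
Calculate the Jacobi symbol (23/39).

Reciprocity: 23 ≡ 3 and 39 ≡ 3 (mod 4), so (23/39) = −(39/23).
Reduce top mod 23: now compute (16/23).
Pull out 2^4: since 23 ≡ 7 (mod 8), (2/23) = +1, so (2/23)^4 = +1.
Reached (1/23) = 1. Collecting the sign flips along the way, the symbol is -1.

-1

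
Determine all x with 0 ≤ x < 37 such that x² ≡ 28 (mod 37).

37 ≡ 1 (mod 4), so we find a root by search.
Trying successive values, 18² = 324 ≡ 28 (mod 37). The other root is 37 − 18 = 19.

18, 19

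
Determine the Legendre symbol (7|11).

-1

Reciprocity: 7 ≡ 3 and 11 ≡ 3 (mod 4), so (7/11) = −(11/7).
Reduce top mod 7: now compute (4/7).
Pull out 2^2: since 7 ≡ 7 (mod 8), (2/7) = +1, so (2/7)^2 = +1.
Reached (1/7) = 1. Collecting the sign flips along the way, the symbol is -1.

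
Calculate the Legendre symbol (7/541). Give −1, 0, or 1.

1

Euler's criterion: (7/541) ≡ 7^270 (mod 541).
7^2 ≡ 49 (mod 541)
7^4 ≡ 237 (mod 541)
7^8 ≡ 446 (mod 541)
7^16 ≡ 369 (mod 541)
7^32 ≡ 370 (mod 541)
7^64 ≡ 27 (mod 541)
7^128 ≡ 188 (mod 541)
7^256 ≡ 179 (mod 541)
7^270 = 7^(256+8+4+2) ≡ 1 (mod 541).
Result is 1, so (7/541) = 1.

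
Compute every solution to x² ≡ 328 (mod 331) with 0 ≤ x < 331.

Since 331 ≡ 3 (mod 4), a square root of 328 is 328^((331+1)/4) = 328^83 mod 331.
Repeated squaring: 328^2≡9, 328^4≡81, 328^8≡272, 328^16≡171, 328^32≡113, 328^64≡191 (mod 331).
328^83 = 328^(64+16+2+1) ≡ 268 (mod 331).
Check: 268² = 71824 ≡ 328 (mod 331). The two roots are 63 and 268.

63, 268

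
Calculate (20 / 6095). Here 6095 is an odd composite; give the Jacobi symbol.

0

Pull out 2^2: since 6095 ≡ 7 (mod 8), (2/6095) = +1, so (2/6095)^2 = +1.
Reciprocity: 5 ≡ 1 and 6095 ≡ 3 (mod 4), so (5/6095) = +(6095/5).
Reduce top mod 5: now compute (0/5).
Top reduces to 0: gcd > 1, so the symbol is 0.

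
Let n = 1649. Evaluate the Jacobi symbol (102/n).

0

Pull out 2: since 1649 ≡ 1 (mod 8), (2/1649) = +1.
Reciprocity: 51 ≡ 3 and 1649 ≡ 1 (mod 4), so (51/1649) = +(1649/51).
Reduce top mod 51: now compute (17/51).
Reciprocity: 17 ≡ 1 and 51 ≡ 3 (mod 4), so (17/51) = +(51/17).
Reduce top mod 17: now compute (0/17).
Top reduces to 0: gcd > 1, so the symbol is 0.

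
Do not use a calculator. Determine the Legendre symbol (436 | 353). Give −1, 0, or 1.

First reduce: 436 ≡ 83 (mod 353).
Reciprocity: 83 ≡ 3 and 353 ≡ 1 (mod 4), so (83/353) = +(353/83).
Reduce top mod 83: now compute (21/83).
Reciprocity: 21 ≡ 1 and 83 ≡ 3 (mod 4), so (21/83) = +(83/21).
Reduce top mod 21: now compute (20/21).
Pull out 2^2: since 21 ≡ 5 (mod 8), (2/21) = -1, so (2/21)^2 = +1.
Reciprocity: 5 ≡ 1 and 21 ≡ 1 (mod 4), so (5/21) = +(21/5).
Reduce top mod 5: now compute (1/5).
Reached (1/5) = 1. Collecting the sign flips along the way, the symbol is +1.

1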